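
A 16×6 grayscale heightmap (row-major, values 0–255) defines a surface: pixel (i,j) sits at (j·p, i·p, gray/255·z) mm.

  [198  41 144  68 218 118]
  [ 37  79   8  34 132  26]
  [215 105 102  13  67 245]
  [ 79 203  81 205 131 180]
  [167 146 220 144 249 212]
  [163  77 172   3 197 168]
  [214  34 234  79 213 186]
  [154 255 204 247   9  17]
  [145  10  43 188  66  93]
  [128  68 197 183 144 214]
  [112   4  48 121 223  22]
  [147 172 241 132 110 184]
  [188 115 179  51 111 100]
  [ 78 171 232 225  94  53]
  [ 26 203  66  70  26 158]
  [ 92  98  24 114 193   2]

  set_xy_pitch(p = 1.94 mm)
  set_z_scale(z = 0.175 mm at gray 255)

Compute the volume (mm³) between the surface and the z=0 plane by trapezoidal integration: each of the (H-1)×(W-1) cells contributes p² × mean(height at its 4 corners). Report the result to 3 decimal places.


height_mm = gray/255 × 0.175; cell vol = 1.94² × mean(4 corners)
unit = 1.94² × 0.175 / (4×255) = 0.000645716 mm³ per gray-sum
row 0: Σ corner-gray over 5 cells = 1827  → 1.1797
row 1: Σ corner-gray over 5 cells = 1603  → 1.0351
row 2: Σ corner-gray over 5 cells = 2533  → 1.6356
row 3: Σ corner-gray over 5 cells = 3396  → 2.1929
row 4: Σ corner-gray over 5 cells = 3126  → 2.0185
row 5: Σ corner-gray over 5 cells = 2749  → 1.7751
row 6: Σ corner-gray over 5 cells = 3121  → 2.0153
row 7: Σ corner-gray over 5 cells = 2453  → 1.5839
row 8: Σ corner-gray over 5 cells = 2378  → 1.5355
row 9: Σ corner-gray over 5 cells = 2452  → 1.5833
row 10: Σ corner-gray over 5 cells = 2567  → 1.6576
row 11: Σ corner-gray over 5 cells = 2841  → 1.8345
row 12: Σ corner-gray over 5 cells = 2775  → 1.7919
row 13: Σ corner-gray over 5 cells = 2489  → 1.6072
row 14: Σ corner-gray over 5 cells = 1866  → 1.2049
Σ rows: total corner-gray = 38176  → 24.6508 mm³

24.651


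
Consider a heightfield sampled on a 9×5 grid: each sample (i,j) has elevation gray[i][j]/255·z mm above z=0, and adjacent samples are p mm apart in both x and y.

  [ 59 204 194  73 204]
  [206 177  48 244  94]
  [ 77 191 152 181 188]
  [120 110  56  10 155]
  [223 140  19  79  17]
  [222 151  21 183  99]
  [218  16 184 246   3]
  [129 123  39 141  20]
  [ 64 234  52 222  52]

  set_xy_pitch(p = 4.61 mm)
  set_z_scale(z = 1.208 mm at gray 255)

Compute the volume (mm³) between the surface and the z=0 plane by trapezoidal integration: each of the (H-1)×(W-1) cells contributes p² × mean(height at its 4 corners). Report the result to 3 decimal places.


height_mm = gray/255 × 1.208; cell vol = 4.61² × mean(4 corners)
unit = 4.61² × 1.208 / (4×255) = 0.0251692 mm³ per gray-sum
row 0: Σ corner-gray over 4 cells = 2443  → 61.4882
row 1: Σ corner-gray over 4 cells = 2551  → 64.2065
row 2: Σ corner-gray over 4 cells = 1940  → 48.8282
row 3: Σ corner-gray over 4 cells = 1343  → 33.8022
row 4: Σ corner-gray over 4 cells = 1747  → 43.9705
row 5: Σ corner-gray over 4 cells = 2144  → 53.9627
row 6: Σ corner-gray over 4 cells = 1868  → 47.0160
row 7: Σ corner-gray over 4 cells = 1887  → 47.4942
Σ rows: total corner-gray = 15923  → 400.7684 mm³

400.768


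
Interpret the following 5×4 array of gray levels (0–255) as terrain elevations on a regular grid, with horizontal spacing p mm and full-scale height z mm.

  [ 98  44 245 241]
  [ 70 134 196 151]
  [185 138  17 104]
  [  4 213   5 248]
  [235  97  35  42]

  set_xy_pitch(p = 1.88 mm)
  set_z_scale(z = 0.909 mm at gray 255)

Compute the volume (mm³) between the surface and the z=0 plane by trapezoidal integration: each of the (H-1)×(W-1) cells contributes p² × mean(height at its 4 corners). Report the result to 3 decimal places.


height_mm = gray/255 × 0.909; cell vol = 1.88² × mean(4 corners)
unit = 1.88² × 0.909 / (4×255) = 0.00314977 mm³ per gray-sum
row 0: Σ corner-gray over 3 cells = 1798  → 5.6633
row 1: Σ corner-gray over 3 cells = 1480  → 4.6617
row 2: Σ corner-gray over 3 cells = 1287  → 4.0538
row 3: Σ corner-gray over 3 cells = 1229  → 3.8711
Σ rows: total corner-gray = 5794  → 18.2498 mm³

18.250


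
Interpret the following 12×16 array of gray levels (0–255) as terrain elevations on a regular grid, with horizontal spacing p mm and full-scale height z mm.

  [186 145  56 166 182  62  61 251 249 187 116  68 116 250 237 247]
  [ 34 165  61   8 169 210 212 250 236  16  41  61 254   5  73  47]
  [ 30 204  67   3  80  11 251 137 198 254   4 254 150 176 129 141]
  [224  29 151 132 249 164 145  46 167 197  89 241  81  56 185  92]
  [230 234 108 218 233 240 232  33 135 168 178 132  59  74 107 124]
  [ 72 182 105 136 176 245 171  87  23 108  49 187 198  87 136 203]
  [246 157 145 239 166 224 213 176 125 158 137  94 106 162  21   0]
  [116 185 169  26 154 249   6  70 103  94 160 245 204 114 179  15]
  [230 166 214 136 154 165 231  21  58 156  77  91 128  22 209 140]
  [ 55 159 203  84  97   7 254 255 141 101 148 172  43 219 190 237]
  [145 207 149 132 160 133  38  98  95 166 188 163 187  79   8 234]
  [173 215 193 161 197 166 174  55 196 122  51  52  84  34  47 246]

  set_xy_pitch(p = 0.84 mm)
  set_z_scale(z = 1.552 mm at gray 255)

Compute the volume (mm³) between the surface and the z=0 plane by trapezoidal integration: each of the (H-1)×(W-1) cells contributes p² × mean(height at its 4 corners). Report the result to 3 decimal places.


height_mm = gray/255 × 1.552; cell vol = 0.84² × mean(4 corners)
unit = 0.84² × 1.552 / (4×255) = 0.00107362 mm³ per gray-sum
row 0: Σ corner-gray over 15 cells = 8328  → 8.9411
row 1: Σ corner-gray over 15 cells = 7610  → 8.1702
row 2: Σ corner-gray over 15 cells = 8187  → 8.7897
row 3: Σ corner-gray over 15 cells = 8836  → 9.4865
row 4: Σ corner-gray over 15 cells = 8711  → 9.3523
row 5: Σ corner-gray over 15 cells = 8547  → 9.1762
row 6: Σ corner-gray over 15 cells = 8539  → 9.1676
row 7: Σ corner-gray over 15 cells = 8073  → 8.6673
row 8: Σ corner-gray over 15 cells = 8464  → 9.0871
row 9: Σ corner-gray over 15 cells = 8423  → 9.0431
row 10: Σ corner-gray over 15 cells = 7898  → 8.4794
Σ rows: total corner-gray = 91616  → 98.3607 mm³

98.361


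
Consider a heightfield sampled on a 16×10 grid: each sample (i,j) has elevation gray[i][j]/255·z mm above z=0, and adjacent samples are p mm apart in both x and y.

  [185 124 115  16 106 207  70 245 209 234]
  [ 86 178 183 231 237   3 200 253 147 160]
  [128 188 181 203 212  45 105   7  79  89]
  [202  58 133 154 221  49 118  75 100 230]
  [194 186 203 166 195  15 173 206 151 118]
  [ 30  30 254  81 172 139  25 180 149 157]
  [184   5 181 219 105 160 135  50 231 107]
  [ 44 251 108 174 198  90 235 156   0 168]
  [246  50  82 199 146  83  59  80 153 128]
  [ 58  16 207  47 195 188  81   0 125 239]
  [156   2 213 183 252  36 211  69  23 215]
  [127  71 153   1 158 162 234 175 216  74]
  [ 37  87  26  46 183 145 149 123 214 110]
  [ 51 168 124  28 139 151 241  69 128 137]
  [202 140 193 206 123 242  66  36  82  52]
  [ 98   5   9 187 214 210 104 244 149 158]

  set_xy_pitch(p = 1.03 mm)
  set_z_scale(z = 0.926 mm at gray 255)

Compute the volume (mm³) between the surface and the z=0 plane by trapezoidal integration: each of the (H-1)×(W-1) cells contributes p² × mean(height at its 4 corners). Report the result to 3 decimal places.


height_mm = gray/255 × 0.926; cell vol = 1.03² × mean(4 corners)
unit = 1.03² × 0.926 / (4×255) = 0.000963131 mm³ per gray-sum
row 0: Σ corner-gray over 9 cells = 5713  → 5.5024
row 1: Σ corner-gray over 9 cells = 5367  → 5.1691
row 2: Σ corner-gray over 9 cells = 4505  → 4.3389
row 3: Σ corner-gray over 9 cells = 5150  → 4.9601
row 4: Σ corner-gray over 9 cells = 5149  → 4.9592
row 5: Σ corner-gray over 9 cells = 4710  → 4.5363
row 6: Σ corner-gray over 9 cells = 5099  → 4.9110
row 7: Σ corner-gray over 9 cells = 4714  → 4.5402
row 8: Σ corner-gray over 9 cells = 4093  → 3.9421
row 9: Σ corner-gray over 9 cells = 4364  → 4.2031
row 10: Σ corner-gray over 9 cells = 4890  → 4.7097
row 11: Σ corner-gray over 9 cells = 4634  → 4.4631
row 12: Σ corner-gray over 9 cells = 4377  → 4.2156
row 13: Σ corner-gray over 9 cells = 4714  → 4.5402
row 14: Σ corner-gray over 9 cells = 4930  → 4.7482
Σ rows: total corner-gray = 72409  → 69.7393 mm³

69.739


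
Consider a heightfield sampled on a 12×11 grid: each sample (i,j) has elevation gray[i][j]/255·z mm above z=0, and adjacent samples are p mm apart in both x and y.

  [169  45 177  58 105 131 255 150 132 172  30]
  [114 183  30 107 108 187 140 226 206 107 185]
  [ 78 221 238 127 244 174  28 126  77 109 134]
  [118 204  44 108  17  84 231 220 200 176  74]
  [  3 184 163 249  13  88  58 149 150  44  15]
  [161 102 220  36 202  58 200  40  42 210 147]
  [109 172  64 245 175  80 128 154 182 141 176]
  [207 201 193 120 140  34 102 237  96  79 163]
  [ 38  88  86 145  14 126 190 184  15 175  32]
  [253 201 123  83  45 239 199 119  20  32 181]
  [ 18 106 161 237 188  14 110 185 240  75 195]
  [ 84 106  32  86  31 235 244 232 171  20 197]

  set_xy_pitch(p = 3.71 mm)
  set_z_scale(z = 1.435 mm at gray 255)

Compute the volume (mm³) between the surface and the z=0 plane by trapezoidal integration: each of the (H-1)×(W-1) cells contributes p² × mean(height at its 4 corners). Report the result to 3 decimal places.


height_mm = gray/255 × 1.435; cell vol = 3.71² × mean(4 corners)
unit = 3.71² × 1.435 / (4×255) = 0.0193642 mm³ per gray-sum
row 0: Σ corner-gray over 10 cells = 5536  → 107.2002
row 1: Σ corner-gray over 10 cells = 5787  → 112.0606
row 2: Σ corner-gray over 10 cells = 5660  → 109.6014
row 3: Σ corner-gray over 10 cells = 4974  → 96.3175
row 4: Σ corner-gray over 10 cells = 4742  → 91.8250
row 5: Σ corner-gray over 10 cells = 5495  → 106.4063
row 6: Σ corner-gray over 10 cells = 5741  → 111.1699
row 7: Σ corner-gray over 10 cells = 4890  → 94.6909
row 8: Σ corner-gray over 10 cells = 4672  → 90.4695
row 9: Σ corner-gray over 10 cells = 5401  → 104.5860
row 10: Σ corner-gray over 10 cells = 5440  → 105.3412
Σ rows: total corner-gray = 58338  → 1129.6687 mm³

1129.669


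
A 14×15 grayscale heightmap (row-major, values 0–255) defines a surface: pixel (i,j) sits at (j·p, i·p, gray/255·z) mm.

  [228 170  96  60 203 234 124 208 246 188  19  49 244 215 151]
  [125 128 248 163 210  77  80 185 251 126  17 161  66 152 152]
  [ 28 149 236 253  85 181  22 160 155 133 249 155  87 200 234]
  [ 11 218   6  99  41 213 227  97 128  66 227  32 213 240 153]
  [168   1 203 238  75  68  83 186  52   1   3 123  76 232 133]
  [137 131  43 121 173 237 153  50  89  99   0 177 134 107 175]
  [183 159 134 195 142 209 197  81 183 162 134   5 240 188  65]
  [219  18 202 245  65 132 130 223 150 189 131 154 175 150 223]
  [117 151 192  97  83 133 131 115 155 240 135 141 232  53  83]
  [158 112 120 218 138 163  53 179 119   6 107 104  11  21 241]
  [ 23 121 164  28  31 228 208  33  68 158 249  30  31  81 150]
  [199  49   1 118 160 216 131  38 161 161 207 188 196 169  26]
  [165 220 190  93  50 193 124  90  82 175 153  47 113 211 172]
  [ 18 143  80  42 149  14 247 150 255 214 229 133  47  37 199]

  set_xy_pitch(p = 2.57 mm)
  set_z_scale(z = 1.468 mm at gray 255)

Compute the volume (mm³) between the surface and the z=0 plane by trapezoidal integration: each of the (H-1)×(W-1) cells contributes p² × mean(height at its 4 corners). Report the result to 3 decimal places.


height_mm = gray/255 × 1.468; cell vol = 2.57² × mean(4 corners)
unit = 2.57² × 1.468 / (4×255) = 0.00950588 mm³ per gray-sum
row 0: Σ corner-gray over 14 cells = 8496  → 80.7619
row 1: Σ corner-gray over 14 cells = 8397  → 79.8208
row 2: Σ corner-gray over 14 cells = 8170  → 77.6630
row 3: Σ corner-gray over 14 cells = 6761  → 64.2692
row 4: Σ corner-gray over 14 cells = 6323  → 60.1057
row 5: Σ corner-gray over 14 cells = 7646  → 72.6819
row 6: Σ corner-gray over 14 cells = 8676  → 82.4730
row 7: Σ corner-gray over 14 cells = 8286  → 78.7657
row 8: Σ corner-gray over 14 cells = 7017  → 66.7027
row 9: Σ corner-gray over 14 cells = 6134  → 58.3090
row 10: Σ corner-gray over 14 cells = 6848  → 65.0962
row 11: Σ corner-gray over 14 cells = 7634  → 72.5679
row 12: Σ corner-gray over 14 cells = 7516  → 71.4462
Σ rows: total corner-gray = 97904  → 930.6633 mm³

930.663


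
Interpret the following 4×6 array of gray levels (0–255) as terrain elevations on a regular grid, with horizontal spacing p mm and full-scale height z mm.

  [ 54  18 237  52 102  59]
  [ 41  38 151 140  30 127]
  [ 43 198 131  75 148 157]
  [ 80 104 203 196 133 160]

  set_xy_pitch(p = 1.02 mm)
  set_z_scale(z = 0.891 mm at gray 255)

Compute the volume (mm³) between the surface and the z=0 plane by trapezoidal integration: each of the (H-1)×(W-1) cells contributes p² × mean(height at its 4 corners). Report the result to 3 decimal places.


height_mm = gray/255 × 0.891; cell vol = 1.02² × mean(4 corners)
unit = 1.02² × 0.891 / (4×255) = 0.00090882 mm³ per gray-sum
row 0: Σ corner-gray over 5 cells = 1817  → 1.6513
row 1: Σ corner-gray over 5 cells = 2190  → 1.9903
row 2: Σ corner-gray over 5 cells = 2816  → 2.5592
Σ rows: total corner-gray = 6823  → 6.2009 mm³

6.201


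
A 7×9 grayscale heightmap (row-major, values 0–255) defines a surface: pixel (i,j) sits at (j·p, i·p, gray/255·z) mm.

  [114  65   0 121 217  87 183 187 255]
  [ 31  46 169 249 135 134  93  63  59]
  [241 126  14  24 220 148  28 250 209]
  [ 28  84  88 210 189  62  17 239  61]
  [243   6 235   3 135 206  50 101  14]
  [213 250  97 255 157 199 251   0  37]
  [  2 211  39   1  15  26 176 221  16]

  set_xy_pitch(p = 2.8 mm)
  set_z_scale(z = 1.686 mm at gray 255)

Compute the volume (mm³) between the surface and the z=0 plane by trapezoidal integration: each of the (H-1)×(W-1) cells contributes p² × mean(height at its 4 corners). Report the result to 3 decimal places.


309.579

height_mm = gray/255 × 1.686; cell vol = 2.8² × mean(4 corners)
unit = 2.8² × 1.686 / (4×255) = 0.0129591 mm³ per gray-sum
row 0: Σ corner-gray over 8 cells = 3957  → 51.2790
row 1: Σ corner-gray over 8 cells = 3938  → 51.0328
row 2: Σ corner-gray over 8 cells = 3937  → 51.0198
row 3: Σ corner-gray over 8 cells = 3596  → 46.6008
row 4: Σ corner-gray over 8 cells = 4397  → 56.9810
row 5: Σ corner-gray over 8 cells = 4064  → 52.6656
Σ rows: total corner-gray = 23889  → 309.5790 mm³


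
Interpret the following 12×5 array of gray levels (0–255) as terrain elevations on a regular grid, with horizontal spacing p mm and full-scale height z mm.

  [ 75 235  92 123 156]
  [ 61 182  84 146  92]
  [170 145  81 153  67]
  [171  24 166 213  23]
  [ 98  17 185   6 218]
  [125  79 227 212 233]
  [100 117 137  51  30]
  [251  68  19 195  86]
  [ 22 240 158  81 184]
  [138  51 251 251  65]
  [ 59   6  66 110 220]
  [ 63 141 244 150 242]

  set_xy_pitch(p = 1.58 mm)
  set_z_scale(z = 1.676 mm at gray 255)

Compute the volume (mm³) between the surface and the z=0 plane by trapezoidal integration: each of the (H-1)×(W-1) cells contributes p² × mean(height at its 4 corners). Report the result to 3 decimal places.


91.128

height_mm = gray/255 × 1.676; cell vol = 1.58² × mean(4 corners)
unit = 1.58² × 1.676 / (4×255) = 0.00410193 mm³ per gray-sum
row 0: Σ corner-gray over 4 cells = 2108  → 8.6469
row 1: Σ corner-gray over 4 cells = 1972  → 8.0890
row 2: Σ corner-gray over 4 cells = 1995  → 8.1833
row 3: Σ corner-gray over 4 cells = 1732  → 7.1045
row 4: Σ corner-gray over 4 cells = 2126  → 8.7207
row 5: Σ corner-gray over 4 cells = 2134  → 8.7535
row 6: Σ corner-gray over 4 cells = 1641  → 6.7313
row 7: Σ corner-gray over 4 cells = 2065  → 8.4705
row 8: Σ corner-gray over 4 cells = 2473  → 10.1441
row 9: Σ corner-gray over 4 cells = 1952  → 8.0070
row 10: Σ corner-gray over 4 cells = 2018  → 8.2777
Σ rows: total corner-gray = 22216  → 91.1284 mm³


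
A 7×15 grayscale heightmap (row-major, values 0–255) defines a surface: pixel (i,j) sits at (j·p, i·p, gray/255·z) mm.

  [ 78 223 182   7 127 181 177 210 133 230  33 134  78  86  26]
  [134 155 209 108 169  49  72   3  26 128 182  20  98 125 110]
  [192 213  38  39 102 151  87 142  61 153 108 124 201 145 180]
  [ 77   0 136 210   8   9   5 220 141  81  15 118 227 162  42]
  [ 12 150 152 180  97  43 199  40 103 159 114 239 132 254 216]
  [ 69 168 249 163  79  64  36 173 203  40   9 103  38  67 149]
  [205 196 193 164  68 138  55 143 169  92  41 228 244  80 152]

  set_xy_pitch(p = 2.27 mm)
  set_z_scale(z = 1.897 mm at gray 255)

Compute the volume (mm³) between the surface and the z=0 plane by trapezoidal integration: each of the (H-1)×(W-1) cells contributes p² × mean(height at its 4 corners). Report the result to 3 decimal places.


height_mm = gray/255 × 1.897; cell vol = 2.27² × mean(4 corners)
unit = 2.27² × 1.897 / (4×255) = 0.00958338 mm³ per gray-sum
row 0: Σ corner-gray over 14 cells = 6638  → 63.6145
row 1: Σ corner-gray over 14 cells = 6432  → 61.6403
row 2: Σ corner-gray over 14 cells = 6283  → 60.2124
row 3: Σ corner-gray over 14 cells = 6735  → 64.5441
row 4: Σ corner-gray over 14 cells = 6954  → 66.6428
row 5: Σ corner-gray over 14 cells = 6981  → 66.9016
Σ rows: total corner-gray = 40023  → 383.5558 mm³

383.556


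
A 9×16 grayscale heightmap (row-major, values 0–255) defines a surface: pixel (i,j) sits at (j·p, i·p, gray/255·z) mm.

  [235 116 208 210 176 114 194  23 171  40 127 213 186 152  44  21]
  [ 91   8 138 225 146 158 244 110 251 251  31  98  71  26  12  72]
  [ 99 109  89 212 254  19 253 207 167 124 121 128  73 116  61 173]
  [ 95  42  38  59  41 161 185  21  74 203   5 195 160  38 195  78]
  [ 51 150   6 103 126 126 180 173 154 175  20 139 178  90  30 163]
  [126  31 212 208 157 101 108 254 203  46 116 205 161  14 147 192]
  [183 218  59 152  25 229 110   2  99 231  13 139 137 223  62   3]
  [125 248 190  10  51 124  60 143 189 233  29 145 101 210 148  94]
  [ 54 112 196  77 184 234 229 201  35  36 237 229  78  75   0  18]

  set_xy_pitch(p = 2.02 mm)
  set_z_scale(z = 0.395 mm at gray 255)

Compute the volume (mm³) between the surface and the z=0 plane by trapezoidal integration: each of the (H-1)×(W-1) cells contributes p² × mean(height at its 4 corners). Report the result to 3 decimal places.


height_mm = gray/255 × 0.395; cell vol = 2.02² × mean(4 corners)
unit = 2.02² × 0.395 / (4×255) = 0.00158015 mm³ per gray-sum
row 0: Σ corner-gray over 15 cells = 7905  → 12.4911
row 1: Σ corner-gray over 15 cells = 7839  → 12.3868
row 2: Σ corner-gray over 15 cells = 7145  → 11.2902
row 3: Σ corner-gray over 15 cells = 6521  → 10.3042
row 4: Σ corner-gray over 15 cells = 7758  → 12.2588
row 5: Σ corner-gray over 15 cells = 7828  → 12.3695
row 6: Σ corner-gray over 15 cells = 7565  → 11.9539
row 7: Σ corner-gray over 15 cells = 7899  → 12.4816
Σ rows: total corner-gray = 60460  → 95.5362 mm³

95.536


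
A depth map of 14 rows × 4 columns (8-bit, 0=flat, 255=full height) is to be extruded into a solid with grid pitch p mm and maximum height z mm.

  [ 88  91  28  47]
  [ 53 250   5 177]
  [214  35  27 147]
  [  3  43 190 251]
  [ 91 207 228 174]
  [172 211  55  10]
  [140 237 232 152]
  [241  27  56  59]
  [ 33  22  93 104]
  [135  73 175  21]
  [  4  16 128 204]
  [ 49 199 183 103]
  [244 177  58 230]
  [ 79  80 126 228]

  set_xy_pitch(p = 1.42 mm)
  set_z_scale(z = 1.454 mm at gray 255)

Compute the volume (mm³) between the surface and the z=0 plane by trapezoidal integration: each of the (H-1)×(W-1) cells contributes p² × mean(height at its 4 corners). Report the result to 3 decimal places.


54.101

height_mm = gray/255 × 1.454; cell vol = 1.42² × mean(4 corners)
unit = 1.42² × 1.454 / (4×255) = 0.00287436 mm³ per gray-sum
row 0: Σ corner-gray over 3 cells = 1113  → 3.1992
row 1: Σ corner-gray over 3 cells = 1225  → 3.5211
row 2: Σ corner-gray over 3 cells = 1205  → 3.4636
row 3: Σ corner-gray over 3 cells = 1855  → 5.3319
row 4: Σ corner-gray over 3 cells = 1849  → 5.3147
row 5: Σ corner-gray over 3 cells = 1944  → 5.5878
row 6: Σ corner-gray over 3 cells = 1696  → 4.8749
row 7: Σ corner-gray over 3 cells = 833  → 2.3943
row 8: Σ corner-gray over 3 cells = 1019  → 2.9290
row 9: Σ corner-gray over 3 cells = 1148  → 3.2998
row 10: Σ corner-gray over 3 cells = 1412  → 4.0586
row 11: Σ corner-gray over 3 cells = 1860  → 5.3463
row 12: Σ corner-gray over 3 cells = 1663  → 4.7801
Σ rows: total corner-gray = 18822  → 54.1012 mm³


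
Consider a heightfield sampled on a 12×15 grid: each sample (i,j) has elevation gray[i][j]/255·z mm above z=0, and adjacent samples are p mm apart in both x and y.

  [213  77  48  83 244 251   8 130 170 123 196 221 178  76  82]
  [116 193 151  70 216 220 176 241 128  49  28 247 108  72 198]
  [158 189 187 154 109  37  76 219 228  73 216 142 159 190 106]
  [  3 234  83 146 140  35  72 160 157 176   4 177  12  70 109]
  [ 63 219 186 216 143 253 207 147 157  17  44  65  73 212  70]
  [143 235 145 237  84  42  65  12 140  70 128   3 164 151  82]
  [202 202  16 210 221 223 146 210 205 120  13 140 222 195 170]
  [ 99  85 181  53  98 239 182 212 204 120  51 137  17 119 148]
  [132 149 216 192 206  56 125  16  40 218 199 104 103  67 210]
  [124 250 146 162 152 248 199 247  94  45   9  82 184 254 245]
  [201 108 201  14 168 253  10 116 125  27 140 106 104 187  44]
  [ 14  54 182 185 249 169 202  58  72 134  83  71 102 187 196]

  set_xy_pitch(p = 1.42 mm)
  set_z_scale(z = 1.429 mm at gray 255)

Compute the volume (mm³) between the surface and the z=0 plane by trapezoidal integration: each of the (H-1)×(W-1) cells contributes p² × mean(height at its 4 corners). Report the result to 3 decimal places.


height_mm = gray/255 × 1.429; cell vol = 1.42² × mean(4 corners)
unit = 1.42² × 1.429 / (4×255) = 0.00282494 mm³ per gray-sum
row 0: Σ corner-gray over 14 cells = 8017  → 22.6475
row 1: Σ corner-gray over 14 cells = 8334  → 23.5430
row 2: Σ corner-gray over 14 cells = 7266  → 20.5260
row 3: Σ corner-gray over 14 cells = 7055  → 19.9299
row 4: Σ corner-gray over 14 cells = 7188  → 20.3056
row 5: Σ corner-gray over 14 cells = 7795  → 22.0204
row 6: Σ corner-gray over 14 cells = 8261  → 23.3368
row 7: Σ corner-gray over 14 cells = 7367  → 20.8113
row 8: Σ corner-gray over 14 cells = 8237  → 23.2690
row 9: Σ corner-gray over 14 cells = 7876  → 22.2492
row 10: Σ corner-gray over 14 cells = 7069  → 19.9695
Σ rows: total corner-gray = 84465  → 238.6083 mm³

238.608


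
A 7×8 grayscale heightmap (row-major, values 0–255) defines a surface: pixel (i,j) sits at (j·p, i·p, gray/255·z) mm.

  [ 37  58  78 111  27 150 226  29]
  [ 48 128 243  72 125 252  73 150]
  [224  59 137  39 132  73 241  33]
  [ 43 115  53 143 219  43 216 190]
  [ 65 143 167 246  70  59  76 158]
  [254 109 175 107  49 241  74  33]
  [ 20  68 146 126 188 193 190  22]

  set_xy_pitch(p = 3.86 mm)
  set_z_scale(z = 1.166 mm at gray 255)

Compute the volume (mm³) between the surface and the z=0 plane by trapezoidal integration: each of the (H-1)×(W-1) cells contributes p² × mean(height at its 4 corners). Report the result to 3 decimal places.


360.097

height_mm = gray/255 × 1.166; cell vol = 3.86² × mean(4 corners)
unit = 3.86² × 1.166 / (4×255) = 0.0170323 mm³ per gray-sum
row 0: Σ corner-gray over 7 cells = 3350  → 57.0582
row 1: Σ corner-gray over 7 cells = 3603  → 61.3673
row 2: Σ corner-gray over 7 cells = 3430  → 58.4207
row 3: Σ corner-gray over 7 cells = 3556  → 60.5668
row 4: Σ corner-gray over 7 cells = 3542  → 60.3284
row 5: Σ corner-gray over 7 cells = 3661  → 62.3552
Σ rows: total corner-gray = 21142  → 360.0966 mm³


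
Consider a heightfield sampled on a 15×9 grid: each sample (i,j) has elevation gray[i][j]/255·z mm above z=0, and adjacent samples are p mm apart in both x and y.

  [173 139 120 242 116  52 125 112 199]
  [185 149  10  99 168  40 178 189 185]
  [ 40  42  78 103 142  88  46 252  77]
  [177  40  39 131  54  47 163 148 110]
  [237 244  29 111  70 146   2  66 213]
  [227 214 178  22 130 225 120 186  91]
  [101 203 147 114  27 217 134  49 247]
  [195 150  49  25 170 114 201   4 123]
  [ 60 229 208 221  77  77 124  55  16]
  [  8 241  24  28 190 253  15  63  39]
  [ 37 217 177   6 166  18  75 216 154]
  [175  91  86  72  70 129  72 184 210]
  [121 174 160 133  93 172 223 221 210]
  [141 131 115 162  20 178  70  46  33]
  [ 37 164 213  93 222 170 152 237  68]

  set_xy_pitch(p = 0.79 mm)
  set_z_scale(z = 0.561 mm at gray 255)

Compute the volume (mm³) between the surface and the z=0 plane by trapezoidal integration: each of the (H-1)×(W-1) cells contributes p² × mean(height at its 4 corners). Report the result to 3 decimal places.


18.864

height_mm = gray/255 × 0.561; cell vol = 0.79² × mean(4 corners)
unit = 0.79² × 0.561 / (4×255) = 0.000343255 mm³ per gray-sum
row 0: Σ corner-gray over 8 cells = 4220  → 1.4485
row 1: Σ corner-gray over 8 cells = 3655  → 1.2546
row 2: Σ corner-gray over 8 cells = 3150  → 1.0813
row 3: Σ corner-gray over 8 cells = 3317  → 1.1386
row 4: Σ corner-gray over 8 cells = 4254  → 1.4602
row 5: Σ corner-gray over 8 cells = 4598  → 1.5783
row 6: Σ corner-gray over 8 cells = 3874  → 1.3298
row 7: Σ corner-gray over 8 cells = 3802  → 1.3051
row 8: Σ corner-gray over 8 cells = 3733  → 1.2814
row 9: Σ corner-gray over 8 cells = 3616  → 1.2412
row 10: Σ corner-gray over 8 cells = 3734  → 1.2817
row 11: Σ corner-gray over 8 cells = 4476  → 1.5364
row 12: Σ corner-gray over 8 cells = 4301  → 1.4763
row 13: Σ corner-gray over 8 cells = 4225  → 1.4503
Σ rows: total corner-gray = 54955  → 18.8636 mm³


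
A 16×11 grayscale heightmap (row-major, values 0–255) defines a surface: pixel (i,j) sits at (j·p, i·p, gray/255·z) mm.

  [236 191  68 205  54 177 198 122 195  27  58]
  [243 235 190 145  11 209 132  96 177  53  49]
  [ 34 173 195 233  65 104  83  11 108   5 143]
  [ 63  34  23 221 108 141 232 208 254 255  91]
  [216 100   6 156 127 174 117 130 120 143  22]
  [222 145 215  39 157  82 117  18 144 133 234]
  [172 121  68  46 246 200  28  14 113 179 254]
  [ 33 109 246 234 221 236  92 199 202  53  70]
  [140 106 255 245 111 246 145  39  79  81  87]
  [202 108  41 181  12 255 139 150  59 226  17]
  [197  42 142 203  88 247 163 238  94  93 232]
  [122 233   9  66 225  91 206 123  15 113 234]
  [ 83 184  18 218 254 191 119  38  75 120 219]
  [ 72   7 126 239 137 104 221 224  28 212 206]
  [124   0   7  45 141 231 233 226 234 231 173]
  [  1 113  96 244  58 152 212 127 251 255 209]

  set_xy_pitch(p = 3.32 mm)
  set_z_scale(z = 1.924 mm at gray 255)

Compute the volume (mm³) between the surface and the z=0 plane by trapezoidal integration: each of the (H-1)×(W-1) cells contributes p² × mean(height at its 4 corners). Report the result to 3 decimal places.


1716.403

height_mm = gray/255 × 1.924; cell vol = 3.32² × mean(4 corners)
unit = 3.32² × 1.924 / (4×255) = 0.0207913 mm³ per gray-sum
row 0: Σ corner-gray over 10 cells = 5556  → 115.5163
row 1: Σ corner-gray over 10 cells = 4919  → 102.2723
row 2: Σ corner-gray over 10 cells = 5237  → 108.8839
row 3: Σ corner-gray over 10 cells = 5490  → 114.1441
row 4: Σ corner-gray over 10 cells = 4940  → 102.7089
row 5: Σ corner-gray over 10 cells = 5012  → 104.2059
row 6: Σ corner-gray over 10 cells = 5743  → 119.4043
row 7: Σ corner-gray over 10 cells = 6128  → 127.4089
row 8: Σ corner-gray over 10 cells = 5402  → 112.3145
row 9: Σ corner-gray over 10 cells = 5610  → 116.6390
row 10: Σ corner-gray over 10 cells = 5567  → 115.7450
row 11: Σ corner-gray over 10 cells = 5254  → 109.2373
row 12: Σ corner-gray over 10 cells = 5610  → 116.6390
row 13: Σ corner-gray over 10 cells = 5867  → 121.9824
row 14: Σ corner-gray over 10 cells = 6219  → 129.3009
Σ rows: total corner-gray = 82554  → 1716.4027 mm³


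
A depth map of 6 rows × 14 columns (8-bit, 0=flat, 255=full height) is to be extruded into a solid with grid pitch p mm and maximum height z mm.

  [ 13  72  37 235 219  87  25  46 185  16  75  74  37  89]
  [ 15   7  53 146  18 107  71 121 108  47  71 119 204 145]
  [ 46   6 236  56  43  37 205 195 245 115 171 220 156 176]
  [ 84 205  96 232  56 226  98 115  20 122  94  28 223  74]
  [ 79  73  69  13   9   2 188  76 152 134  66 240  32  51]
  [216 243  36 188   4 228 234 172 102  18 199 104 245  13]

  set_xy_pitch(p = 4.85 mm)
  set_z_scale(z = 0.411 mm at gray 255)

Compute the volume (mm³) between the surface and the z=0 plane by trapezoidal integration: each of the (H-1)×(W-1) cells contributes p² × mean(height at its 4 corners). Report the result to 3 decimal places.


272.375

height_mm = gray/255 × 0.411; cell vol = 4.85² × mean(4 corners)
unit = 4.85² × 0.411 / (4×255) = 0.00947818 mm³ per gray-sum
row 0: Σ corner-gray over 13 cells = 4622  → 43.8082
row 1: Σ corner-gray over 13 cells = 5896  → 55.8834
row 2: Σ corner-gray over 13 cells = 6780  → 64.2621
row 3: Σ corner-gray over 13 cells = 5426  → 51.4286
row 4: Σ corner-gray over 13 cells = 6013  → 56.9923
Σ rows: total corner-gray = 28737  → 272.3746 mm³


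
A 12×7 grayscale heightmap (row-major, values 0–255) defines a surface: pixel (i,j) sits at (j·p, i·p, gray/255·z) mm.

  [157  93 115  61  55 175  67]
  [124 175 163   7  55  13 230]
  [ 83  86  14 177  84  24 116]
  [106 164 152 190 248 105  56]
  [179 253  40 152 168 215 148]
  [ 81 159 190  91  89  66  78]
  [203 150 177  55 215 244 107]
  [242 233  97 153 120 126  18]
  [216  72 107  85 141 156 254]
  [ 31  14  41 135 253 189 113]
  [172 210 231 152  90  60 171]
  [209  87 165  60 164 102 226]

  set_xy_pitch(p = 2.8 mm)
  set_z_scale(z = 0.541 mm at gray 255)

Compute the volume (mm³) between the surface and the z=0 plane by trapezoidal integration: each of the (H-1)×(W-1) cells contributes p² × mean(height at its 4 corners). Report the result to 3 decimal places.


143.930

height_mm = gray/255 × 0.541; cell vol = 2.8² × mean(4 corners)
unit = 2.8² × 0.541 / (4×255) = 0.00415827 mm³ per gray-sum
row 0: Σ corner-gray over 6 cells = 2402  → 9.9882
row 1: Σ corner-gray over 6 cells = 2149  → 8.9361
row 2: Σ corner-gray over 6 cells = 2849  → 11.8469
row 3: Σ corner-gray over 6 cells = 3863  → 16.0634
row 4: Σ corner-gray over 6 cells = 3332  → 13.8554
row 5: Σ corner-gray over 6 cells = 3341  → 13.8928
row 6: Σ corner-gray over 6 cells = 3710  → 15.4272
row 7: Σ corner-gray over 6 cells = 3310  → 13.7639
row 8: Σ corner-gray over 6 cells = 3000  → 12.4748
row 9: Σ corner-gray over 6 cells = 3237  → 13.4603
row 10: Σ corner-gray over 6 cells = 3420  → 14.2213
Σ rows: total corner-gray = 34613  → 143.9304 mm³


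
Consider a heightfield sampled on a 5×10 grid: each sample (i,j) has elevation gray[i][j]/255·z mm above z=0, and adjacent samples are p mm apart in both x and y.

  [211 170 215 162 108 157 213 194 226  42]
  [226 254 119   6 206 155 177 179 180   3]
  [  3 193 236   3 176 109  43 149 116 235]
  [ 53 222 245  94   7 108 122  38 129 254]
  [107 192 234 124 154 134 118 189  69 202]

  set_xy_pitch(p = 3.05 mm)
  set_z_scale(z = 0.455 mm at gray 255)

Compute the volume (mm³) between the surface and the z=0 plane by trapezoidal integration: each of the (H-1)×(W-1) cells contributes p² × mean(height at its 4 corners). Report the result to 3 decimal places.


height_mm = gray/255 × 0.455; cell vol = 3.05² × mean(4 corners)
unit = 3.05² × 0.455 / (4×255) = 0.00414964 mm³ per gray-sum
row 0: Σ corner-gray over 9 cells = 5924  → 24.5825
row 1: Σ corner-gray over 9 cells = 5069  → 21.0345
row 2: Σ corner-gray over 9 cells = 4525  → 18.7771
row 3: Σ corner-gray over 9 cells = 4974  → 20.6403
Σ rows: total corner-gray = 20492  → 85.0345 mm³

85.035


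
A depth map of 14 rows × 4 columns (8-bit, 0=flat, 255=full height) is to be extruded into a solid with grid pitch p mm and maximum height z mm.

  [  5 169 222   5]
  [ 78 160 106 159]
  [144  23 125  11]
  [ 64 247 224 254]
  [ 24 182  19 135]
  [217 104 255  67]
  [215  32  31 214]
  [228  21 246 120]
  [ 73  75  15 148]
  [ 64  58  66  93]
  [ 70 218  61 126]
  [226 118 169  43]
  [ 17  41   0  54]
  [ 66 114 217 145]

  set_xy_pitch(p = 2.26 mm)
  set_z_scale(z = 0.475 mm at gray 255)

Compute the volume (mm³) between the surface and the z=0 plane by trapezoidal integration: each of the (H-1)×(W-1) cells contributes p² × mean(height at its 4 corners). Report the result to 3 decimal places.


42.188

height_mm = gray/255 × 0.475; cell vol = 2.26² × mean(4 corners)
unit = 2.26² × 0.475 / (4×255) = 0.00237854 mm³ per gray-sum
row 0: Σ corner-gray over 3 cells = 1561  → 3.7129
row 1: Σ corner-gray over 3 cells = 1220  → 2.9018
row 2: Σ corner-gray over 3 cells = 1711  → 4.0697
row 3: Σ corner-gray over 3 cells = 1821  → 4.3313
row 4: Σ corner-gray over 3 cells = 1563  → 3.7177
row 5: Σ corner-gray over 3 cells = 1557  → 3.7034
row 6: Σ corner-gray over 3 cells = 1437  → 3.4180
row 7: Σ corner-gray over 3 cells = 1283  → 3.0517
row 8: Σ corner-gray over 3 cells = 806  → 1.9171
row 9: Σ corner-gray over 3 cells = 1159  → 2.7567
row 10: Σ corner-gray over 3 cells = 1597  → 3.7985
row 11: Σ corner-gray over 3 cells = 996  → 2.3690
row 12: Σ corner-gray over 3 cells = 1026  → 2.4404
Σ rows: total corner-gray = 17737  → 42.1882 mm³


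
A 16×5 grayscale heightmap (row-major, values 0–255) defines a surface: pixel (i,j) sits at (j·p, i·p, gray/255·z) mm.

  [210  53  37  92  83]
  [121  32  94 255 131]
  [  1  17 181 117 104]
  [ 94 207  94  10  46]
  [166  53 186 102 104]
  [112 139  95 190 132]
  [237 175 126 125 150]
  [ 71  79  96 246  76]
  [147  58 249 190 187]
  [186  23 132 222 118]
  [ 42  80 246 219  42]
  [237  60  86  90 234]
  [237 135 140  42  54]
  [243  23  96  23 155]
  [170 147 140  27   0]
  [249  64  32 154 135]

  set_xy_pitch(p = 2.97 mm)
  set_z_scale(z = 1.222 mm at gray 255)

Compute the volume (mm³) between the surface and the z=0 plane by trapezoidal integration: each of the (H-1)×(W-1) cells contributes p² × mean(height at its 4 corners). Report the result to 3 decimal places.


305.652

height_mm = gray/255 × 1.222; cell vol = 2.97² × mean(4 corners)
unit = 2.97² × 1.222 / (4×255) = 0.0105678 mm³ per gray-sum
row 0: Σ corner-gray over 4 cells = 1671  → 17.6588
row 1: Σ corner-gray over 4 cells = 1749  → 18.4831
row 2: Σ corner-gray over 4 cells = 1497  → 15.8200
row 3: Σ corner-gray over 4 cells = 1714  → 18.1132
row 4: Σ corner-gray over 4 cells = 2044  → 21.6006
row 5: Σ corner-gray over 4 cells = 2331  → 24.6335
row 6: Σ corner-gray over 4 cells = 2228  → 23.5450
row 7: Σ corner-gray over 4 cells = 2317  → 24.4856
row 8: Σ corner-gray over 4 cells = 2386  → 25.2147
row 9: Σ corner-gray over 4 cells = 2232  → 23.5873
row 10: Σ corner-gray over 4 cells = 2117  → 22.3720
row 11: Σ corner-gray over 4 cells = 1868  → 19.7406
row 12: Σ corner-gray over 4 cells = 1607  → 16.9824
row 13: Σ corner-gray over 4 cells = 1480  → 15.6403
row 14: Σ corner-gray over 4 cells = 1682  → 17.7750
Σ rows: total corner-gray = 28923  → 305.6520 mm³


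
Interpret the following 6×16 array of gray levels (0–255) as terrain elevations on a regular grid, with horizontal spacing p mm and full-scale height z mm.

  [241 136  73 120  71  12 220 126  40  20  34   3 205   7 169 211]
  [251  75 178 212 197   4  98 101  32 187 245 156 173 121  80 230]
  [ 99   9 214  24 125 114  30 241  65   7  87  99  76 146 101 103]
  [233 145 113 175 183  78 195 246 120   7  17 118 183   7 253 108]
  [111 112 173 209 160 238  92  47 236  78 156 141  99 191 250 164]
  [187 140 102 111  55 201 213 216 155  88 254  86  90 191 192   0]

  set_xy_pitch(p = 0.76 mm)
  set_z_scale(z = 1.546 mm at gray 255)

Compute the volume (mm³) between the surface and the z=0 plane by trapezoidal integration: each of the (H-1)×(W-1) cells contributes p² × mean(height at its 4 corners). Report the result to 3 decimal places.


height_mm = gray/255 × 1.546; cell vol = 0.76² × mean(4 corners)
unit = 0.76² × 1.546 / (4×255) = 0.00087546 mm³ per gray-sum
row 0: Σ corner-gray over 15 cells = 7123  → 6.2359
row 1: Σ corner-gray over 15 cells = 7077  → 6.1956
row 2: Σ corner-gray over 15 cells = 6899  → 6.0398
row 3: Σ corner-gray over 15 cells = 8660  → 7.5815
row 4: Σ corner-gray over 15 cells = 9014  → 7.8914
Σ rows: total corner-gray = 38773  → 33.9442 mm³

33.944


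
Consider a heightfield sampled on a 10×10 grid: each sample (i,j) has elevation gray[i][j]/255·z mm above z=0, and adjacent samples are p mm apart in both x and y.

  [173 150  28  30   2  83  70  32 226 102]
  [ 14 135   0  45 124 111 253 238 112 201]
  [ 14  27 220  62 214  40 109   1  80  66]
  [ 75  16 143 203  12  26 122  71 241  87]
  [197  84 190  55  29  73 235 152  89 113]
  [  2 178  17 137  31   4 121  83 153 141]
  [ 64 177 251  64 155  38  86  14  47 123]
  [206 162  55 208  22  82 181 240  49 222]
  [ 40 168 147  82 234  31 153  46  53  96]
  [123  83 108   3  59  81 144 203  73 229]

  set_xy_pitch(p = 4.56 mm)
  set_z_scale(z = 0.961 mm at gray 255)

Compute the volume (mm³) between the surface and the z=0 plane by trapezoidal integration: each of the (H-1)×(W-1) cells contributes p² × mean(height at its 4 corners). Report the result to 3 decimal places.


678.293

height_mm = gray/255 × 0.961; cell vol = 4.56² × mean(4 corners)
unit = 4.56² × 0.961 / (4×255) = 0.0195908 mm³ per gray-sum
row 0: Σ corner-gray over 9 cells = 3768  → 73.8183
row 1: Σ corner-gray over 9 cells = 3837  → 75.1700
row 2: Σ corner-gray over 9 cells = 3416  → 66.9223
row 3: Σ corner-gray over 9 cells = 3954  → 77.4622
row 4: Σ corner-gray over 9 cells = 3715  → 72.7799
row 5: Σ corner-gray over 9 cells = 3442  → 67.4316
row 6: Σ corner-gray over 9 cells = 4277  → 83.7900
row 7: Σ corner-gray over 9 cells = 4390  → 86.0038
row 8: Σ corner-gray over 9 cells = 3824  → 74.9153
Σ rows: total corner-gray = 34623  → 678.2934 mm³


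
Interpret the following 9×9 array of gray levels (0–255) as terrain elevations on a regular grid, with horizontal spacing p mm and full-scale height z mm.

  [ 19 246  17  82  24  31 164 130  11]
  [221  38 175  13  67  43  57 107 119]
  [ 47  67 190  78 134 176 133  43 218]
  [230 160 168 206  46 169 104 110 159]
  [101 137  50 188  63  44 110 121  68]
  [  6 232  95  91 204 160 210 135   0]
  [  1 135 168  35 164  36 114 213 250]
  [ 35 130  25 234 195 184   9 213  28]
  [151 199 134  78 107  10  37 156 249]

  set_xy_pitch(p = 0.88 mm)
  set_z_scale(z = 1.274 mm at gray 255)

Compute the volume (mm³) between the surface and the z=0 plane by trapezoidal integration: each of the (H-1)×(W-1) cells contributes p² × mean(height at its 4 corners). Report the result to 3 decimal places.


height_mm = gray/255 × 1.274; cell vol = 0.88² × mean(4 corners)
unit = 0.88² × 1.274 / (4×255) = 0.000967241 mm³ per gray-sum
row 0: Σ corner-gray over 8 cells = 2758  → 2.6677
row 1: Σ corner-gray over 8 cells = 3247  → 3.1406
row 2: Σ corner-gray over 8 cells = 4222  → 4.0837
row 3: Σ corner-gray over 8 cells = 3910  → 3.7819
row 4: Σ corner-gray over 8 cells = 3855  → 3.7287
row 5: Σ corner-gray over 8 cells = 4241  → 4.1021
row 6: Σ corner-gray over 8 cells = 4024  → 3.8922
row 7: Σ corner-gray over 8 cells = 3885  → 3.7577
Σ rows: total corner-gray = 30142  → 29.1546 mm³

29.155


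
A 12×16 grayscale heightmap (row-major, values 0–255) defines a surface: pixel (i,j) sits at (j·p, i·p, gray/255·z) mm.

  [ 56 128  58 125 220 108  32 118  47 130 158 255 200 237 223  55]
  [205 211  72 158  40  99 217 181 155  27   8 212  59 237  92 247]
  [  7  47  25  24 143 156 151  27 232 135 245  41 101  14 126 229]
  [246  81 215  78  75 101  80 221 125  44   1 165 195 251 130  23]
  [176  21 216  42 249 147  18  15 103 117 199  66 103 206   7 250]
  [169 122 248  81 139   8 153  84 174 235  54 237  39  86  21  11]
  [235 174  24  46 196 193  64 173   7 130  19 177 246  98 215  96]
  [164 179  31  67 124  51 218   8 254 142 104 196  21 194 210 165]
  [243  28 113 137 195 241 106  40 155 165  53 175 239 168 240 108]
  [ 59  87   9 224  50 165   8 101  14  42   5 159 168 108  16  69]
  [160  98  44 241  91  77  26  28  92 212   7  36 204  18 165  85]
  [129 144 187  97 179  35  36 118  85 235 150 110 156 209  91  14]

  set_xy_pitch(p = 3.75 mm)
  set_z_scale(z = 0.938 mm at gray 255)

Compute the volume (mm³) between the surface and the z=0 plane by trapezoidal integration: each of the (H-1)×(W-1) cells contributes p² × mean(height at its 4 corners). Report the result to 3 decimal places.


1022.687

height_mm = gray/255 × 0.938; cell vol = 3.75² × mean(4 corners)
unit = 3.75² × 0.938 / (4×255) = 0.012932 mm³ per gray-sum
row 0: Σ corner-gray over 15 cells = 8177  → 105.7448
row 1: Σ corner-gray over 15 cells = 7158  → 92.5672
row 2: Σ corner-gray over 15 cells = 6963  → 90.0454
row 3: Σ corner-gray over 15 cells = 7237  → 93.5888
row 4: Σ corner-gray over 15 cells = 6986  → 90.3428
row 5: Σ corner-gray over 15 cells = 7397  → 95.6579
row 6: Σ corner-gray over 15 cells = 7782  → 100.6367
row 7: Σ corner-gray over 15 cells = 8388  → 108.4735
row 8: Σ corner-gray over 15 cells = 6901  → 89.2436
row 9: Σ corner-gray over 15 cells = 5363  → 69.3542
row 10: Σ corner-gray over 15 cells = 6730  → 87.0323
Σ rows: total corner-gray = 79082  → 1022.6873 mm³
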